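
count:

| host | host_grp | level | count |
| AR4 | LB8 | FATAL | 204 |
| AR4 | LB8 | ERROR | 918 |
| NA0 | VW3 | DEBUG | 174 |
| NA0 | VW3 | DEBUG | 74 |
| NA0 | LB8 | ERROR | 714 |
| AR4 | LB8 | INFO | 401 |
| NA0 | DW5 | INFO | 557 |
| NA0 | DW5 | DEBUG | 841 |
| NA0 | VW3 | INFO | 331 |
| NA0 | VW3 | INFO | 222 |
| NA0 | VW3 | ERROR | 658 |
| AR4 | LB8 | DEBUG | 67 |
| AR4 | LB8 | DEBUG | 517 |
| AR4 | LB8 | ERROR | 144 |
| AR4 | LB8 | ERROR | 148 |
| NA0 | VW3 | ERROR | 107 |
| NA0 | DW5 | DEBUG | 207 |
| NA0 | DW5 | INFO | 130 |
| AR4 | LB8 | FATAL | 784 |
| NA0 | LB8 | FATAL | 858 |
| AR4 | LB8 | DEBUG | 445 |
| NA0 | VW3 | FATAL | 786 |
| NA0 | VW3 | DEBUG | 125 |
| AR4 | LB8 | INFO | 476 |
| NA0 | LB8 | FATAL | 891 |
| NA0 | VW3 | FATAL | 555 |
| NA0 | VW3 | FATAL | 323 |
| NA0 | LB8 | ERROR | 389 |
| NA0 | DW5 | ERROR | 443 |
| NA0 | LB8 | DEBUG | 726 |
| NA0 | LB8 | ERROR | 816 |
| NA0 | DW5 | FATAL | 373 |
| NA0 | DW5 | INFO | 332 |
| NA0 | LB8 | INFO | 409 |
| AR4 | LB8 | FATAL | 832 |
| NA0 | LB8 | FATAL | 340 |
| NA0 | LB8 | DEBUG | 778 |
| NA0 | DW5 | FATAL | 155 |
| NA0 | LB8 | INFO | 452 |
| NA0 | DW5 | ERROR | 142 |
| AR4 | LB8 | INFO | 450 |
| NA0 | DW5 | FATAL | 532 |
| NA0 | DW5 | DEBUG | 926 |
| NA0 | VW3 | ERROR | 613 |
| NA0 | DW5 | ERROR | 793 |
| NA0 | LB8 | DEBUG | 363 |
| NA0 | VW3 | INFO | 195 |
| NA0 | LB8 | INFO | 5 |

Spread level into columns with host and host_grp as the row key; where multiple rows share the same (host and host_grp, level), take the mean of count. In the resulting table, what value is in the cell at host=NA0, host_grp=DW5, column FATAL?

Rows with host=NA0, host_grp=DW5 and level=FATAL: count values are 373, 155, 532.
(373 + 155 + 532) / 3 = 353.33.

353.33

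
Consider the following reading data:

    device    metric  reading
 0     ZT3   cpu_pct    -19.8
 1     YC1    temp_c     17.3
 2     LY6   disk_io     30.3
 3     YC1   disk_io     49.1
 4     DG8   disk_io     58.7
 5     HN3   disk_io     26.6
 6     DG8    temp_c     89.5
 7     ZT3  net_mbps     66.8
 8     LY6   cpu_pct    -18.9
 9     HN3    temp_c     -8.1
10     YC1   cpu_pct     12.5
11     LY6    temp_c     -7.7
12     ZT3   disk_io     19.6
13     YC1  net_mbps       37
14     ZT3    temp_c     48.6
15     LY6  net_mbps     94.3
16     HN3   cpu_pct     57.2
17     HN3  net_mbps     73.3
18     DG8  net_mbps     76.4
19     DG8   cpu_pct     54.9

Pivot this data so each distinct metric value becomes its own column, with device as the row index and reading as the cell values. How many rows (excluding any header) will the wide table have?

5 distinct device values → 5 rows.

5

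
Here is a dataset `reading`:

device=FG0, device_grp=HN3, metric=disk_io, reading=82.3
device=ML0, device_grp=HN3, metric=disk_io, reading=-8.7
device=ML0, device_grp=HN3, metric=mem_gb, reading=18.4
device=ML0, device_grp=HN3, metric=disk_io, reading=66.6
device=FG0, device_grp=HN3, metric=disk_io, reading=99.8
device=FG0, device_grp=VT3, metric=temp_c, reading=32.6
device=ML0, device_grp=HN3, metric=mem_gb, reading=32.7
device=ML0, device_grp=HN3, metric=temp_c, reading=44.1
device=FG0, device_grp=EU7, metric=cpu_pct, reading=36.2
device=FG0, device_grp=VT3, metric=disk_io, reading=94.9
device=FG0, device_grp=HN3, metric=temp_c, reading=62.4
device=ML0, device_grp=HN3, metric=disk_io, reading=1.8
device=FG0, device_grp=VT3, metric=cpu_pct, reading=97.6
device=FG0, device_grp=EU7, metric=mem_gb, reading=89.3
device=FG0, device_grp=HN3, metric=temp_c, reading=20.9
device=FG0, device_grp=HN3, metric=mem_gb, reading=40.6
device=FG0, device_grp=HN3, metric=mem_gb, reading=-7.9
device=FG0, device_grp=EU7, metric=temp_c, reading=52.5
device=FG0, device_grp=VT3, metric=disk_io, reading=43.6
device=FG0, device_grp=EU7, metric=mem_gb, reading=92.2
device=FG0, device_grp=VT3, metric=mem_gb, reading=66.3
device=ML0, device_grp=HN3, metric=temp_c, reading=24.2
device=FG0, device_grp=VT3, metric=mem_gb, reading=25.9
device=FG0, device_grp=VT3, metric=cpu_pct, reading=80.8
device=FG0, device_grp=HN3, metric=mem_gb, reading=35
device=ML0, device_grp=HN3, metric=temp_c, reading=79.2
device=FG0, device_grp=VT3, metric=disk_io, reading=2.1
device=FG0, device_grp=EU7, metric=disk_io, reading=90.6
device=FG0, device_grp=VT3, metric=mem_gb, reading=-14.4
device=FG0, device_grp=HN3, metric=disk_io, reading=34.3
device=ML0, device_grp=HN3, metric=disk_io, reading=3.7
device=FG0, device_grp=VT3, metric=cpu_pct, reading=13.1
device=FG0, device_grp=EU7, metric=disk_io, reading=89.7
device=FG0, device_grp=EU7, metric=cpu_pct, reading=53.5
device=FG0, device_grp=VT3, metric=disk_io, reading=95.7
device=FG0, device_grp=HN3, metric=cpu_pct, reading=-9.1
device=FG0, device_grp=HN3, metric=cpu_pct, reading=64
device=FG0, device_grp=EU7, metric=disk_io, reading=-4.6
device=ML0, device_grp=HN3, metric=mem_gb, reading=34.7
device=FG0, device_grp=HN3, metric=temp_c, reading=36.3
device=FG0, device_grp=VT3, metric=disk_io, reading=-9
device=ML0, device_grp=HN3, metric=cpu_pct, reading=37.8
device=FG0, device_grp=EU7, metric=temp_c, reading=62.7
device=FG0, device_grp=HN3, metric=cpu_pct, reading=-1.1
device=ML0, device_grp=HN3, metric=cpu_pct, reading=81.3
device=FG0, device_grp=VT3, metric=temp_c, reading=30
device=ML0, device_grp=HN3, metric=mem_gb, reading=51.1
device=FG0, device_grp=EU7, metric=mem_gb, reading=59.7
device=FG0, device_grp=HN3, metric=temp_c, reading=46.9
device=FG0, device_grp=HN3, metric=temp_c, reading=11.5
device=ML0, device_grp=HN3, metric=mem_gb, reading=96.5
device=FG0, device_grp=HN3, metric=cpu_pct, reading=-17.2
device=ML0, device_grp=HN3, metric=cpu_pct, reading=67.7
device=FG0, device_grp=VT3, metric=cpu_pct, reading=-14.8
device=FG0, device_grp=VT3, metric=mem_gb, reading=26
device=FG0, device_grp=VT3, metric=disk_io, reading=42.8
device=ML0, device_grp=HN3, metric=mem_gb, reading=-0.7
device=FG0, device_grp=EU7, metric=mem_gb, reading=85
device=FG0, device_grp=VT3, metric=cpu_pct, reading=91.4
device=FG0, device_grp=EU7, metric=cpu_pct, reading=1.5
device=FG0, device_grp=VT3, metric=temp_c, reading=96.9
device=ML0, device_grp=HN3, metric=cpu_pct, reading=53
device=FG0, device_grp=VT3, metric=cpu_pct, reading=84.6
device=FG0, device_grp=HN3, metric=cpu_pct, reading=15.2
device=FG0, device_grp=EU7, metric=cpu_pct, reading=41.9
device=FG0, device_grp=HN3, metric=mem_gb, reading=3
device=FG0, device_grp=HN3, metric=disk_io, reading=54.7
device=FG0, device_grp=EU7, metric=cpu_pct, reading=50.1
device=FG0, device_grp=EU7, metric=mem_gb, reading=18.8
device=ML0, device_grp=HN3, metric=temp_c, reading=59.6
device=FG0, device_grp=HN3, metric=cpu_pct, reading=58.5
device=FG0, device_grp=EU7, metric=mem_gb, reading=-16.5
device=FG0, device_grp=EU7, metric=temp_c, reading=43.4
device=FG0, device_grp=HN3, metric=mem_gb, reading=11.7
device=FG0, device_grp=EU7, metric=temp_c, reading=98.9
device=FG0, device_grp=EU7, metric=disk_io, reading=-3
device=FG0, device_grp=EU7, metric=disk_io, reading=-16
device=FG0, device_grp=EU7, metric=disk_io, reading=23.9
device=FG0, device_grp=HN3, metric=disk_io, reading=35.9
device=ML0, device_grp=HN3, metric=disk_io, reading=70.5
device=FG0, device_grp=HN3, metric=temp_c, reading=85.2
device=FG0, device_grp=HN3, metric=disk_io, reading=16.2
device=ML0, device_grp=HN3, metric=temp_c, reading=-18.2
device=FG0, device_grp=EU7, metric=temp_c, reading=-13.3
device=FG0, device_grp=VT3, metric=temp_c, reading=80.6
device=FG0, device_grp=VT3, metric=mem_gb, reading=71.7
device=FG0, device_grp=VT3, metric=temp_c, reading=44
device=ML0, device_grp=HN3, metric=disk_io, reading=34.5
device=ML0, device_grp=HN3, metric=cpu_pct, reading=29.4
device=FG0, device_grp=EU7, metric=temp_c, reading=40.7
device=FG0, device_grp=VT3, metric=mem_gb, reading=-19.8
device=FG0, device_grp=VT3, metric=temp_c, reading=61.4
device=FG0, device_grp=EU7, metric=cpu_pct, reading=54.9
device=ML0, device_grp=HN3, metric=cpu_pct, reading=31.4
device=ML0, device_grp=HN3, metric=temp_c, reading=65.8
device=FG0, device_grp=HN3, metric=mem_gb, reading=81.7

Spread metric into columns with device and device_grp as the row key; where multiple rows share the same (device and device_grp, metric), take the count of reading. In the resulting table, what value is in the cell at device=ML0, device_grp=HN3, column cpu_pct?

6

Rows with device=ML0, device_grp=HN3 and metric=cpu_pct: reading values are 37.8, 81.3, 67.7, 53, 29.4, 31.4.
6 rows match — count = 6.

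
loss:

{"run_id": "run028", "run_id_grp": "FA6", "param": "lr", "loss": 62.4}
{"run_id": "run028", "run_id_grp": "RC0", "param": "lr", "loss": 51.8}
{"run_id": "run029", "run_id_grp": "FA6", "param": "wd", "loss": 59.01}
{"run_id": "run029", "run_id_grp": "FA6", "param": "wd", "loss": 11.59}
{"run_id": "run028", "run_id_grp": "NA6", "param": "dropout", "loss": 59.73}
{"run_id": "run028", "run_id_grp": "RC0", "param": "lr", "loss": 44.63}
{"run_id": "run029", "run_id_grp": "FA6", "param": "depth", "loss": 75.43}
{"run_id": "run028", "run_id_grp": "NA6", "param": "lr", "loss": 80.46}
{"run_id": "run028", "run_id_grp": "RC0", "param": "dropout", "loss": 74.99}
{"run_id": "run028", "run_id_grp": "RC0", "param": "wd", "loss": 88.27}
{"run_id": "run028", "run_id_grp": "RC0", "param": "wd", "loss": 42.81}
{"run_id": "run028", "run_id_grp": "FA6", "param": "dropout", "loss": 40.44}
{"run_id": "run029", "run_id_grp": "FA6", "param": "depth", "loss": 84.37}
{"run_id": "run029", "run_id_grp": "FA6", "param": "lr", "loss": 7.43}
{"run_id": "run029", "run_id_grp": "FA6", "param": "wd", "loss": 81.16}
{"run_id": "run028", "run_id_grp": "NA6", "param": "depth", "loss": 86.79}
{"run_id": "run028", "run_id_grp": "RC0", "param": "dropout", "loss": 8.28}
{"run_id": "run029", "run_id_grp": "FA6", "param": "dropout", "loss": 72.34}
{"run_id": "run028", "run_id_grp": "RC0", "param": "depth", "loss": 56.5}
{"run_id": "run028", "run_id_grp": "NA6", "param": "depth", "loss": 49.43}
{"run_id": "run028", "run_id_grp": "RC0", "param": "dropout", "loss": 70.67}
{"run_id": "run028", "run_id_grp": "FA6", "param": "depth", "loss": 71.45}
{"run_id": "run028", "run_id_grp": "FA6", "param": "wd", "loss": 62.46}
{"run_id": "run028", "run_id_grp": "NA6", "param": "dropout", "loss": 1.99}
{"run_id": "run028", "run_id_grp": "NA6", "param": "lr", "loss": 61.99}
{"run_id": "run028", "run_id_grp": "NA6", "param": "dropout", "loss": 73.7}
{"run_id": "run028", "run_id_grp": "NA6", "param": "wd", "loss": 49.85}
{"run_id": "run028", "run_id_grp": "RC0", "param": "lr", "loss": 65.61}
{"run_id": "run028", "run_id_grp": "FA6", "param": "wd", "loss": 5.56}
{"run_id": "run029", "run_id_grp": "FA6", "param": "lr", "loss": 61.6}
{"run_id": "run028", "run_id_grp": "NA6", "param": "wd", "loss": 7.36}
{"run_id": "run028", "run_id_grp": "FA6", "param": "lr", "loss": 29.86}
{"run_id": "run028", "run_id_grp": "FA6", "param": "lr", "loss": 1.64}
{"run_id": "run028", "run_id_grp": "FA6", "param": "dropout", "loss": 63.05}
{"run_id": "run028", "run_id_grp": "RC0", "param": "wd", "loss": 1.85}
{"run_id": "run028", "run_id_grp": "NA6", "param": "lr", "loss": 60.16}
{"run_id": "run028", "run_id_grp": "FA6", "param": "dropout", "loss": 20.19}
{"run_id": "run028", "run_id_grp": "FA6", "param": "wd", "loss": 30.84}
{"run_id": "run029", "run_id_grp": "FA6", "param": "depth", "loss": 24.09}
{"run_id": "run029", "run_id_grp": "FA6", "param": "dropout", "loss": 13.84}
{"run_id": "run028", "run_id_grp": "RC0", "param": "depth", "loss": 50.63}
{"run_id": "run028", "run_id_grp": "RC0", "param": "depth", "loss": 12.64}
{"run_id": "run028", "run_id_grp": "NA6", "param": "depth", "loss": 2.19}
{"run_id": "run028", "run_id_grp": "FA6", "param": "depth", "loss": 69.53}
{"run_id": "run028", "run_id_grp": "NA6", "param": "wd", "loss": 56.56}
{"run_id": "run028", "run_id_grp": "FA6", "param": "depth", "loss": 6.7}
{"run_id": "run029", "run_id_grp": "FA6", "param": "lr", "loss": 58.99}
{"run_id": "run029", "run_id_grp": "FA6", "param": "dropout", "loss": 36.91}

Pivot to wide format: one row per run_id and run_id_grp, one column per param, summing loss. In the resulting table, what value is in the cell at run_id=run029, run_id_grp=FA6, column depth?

Rows with run_id=run029, run_id_grp=FA6 and param=depth: loss values are 75.43, 84.37, 24.09.
75.43 + 84.37 + 24.09 = 183.89.

183.89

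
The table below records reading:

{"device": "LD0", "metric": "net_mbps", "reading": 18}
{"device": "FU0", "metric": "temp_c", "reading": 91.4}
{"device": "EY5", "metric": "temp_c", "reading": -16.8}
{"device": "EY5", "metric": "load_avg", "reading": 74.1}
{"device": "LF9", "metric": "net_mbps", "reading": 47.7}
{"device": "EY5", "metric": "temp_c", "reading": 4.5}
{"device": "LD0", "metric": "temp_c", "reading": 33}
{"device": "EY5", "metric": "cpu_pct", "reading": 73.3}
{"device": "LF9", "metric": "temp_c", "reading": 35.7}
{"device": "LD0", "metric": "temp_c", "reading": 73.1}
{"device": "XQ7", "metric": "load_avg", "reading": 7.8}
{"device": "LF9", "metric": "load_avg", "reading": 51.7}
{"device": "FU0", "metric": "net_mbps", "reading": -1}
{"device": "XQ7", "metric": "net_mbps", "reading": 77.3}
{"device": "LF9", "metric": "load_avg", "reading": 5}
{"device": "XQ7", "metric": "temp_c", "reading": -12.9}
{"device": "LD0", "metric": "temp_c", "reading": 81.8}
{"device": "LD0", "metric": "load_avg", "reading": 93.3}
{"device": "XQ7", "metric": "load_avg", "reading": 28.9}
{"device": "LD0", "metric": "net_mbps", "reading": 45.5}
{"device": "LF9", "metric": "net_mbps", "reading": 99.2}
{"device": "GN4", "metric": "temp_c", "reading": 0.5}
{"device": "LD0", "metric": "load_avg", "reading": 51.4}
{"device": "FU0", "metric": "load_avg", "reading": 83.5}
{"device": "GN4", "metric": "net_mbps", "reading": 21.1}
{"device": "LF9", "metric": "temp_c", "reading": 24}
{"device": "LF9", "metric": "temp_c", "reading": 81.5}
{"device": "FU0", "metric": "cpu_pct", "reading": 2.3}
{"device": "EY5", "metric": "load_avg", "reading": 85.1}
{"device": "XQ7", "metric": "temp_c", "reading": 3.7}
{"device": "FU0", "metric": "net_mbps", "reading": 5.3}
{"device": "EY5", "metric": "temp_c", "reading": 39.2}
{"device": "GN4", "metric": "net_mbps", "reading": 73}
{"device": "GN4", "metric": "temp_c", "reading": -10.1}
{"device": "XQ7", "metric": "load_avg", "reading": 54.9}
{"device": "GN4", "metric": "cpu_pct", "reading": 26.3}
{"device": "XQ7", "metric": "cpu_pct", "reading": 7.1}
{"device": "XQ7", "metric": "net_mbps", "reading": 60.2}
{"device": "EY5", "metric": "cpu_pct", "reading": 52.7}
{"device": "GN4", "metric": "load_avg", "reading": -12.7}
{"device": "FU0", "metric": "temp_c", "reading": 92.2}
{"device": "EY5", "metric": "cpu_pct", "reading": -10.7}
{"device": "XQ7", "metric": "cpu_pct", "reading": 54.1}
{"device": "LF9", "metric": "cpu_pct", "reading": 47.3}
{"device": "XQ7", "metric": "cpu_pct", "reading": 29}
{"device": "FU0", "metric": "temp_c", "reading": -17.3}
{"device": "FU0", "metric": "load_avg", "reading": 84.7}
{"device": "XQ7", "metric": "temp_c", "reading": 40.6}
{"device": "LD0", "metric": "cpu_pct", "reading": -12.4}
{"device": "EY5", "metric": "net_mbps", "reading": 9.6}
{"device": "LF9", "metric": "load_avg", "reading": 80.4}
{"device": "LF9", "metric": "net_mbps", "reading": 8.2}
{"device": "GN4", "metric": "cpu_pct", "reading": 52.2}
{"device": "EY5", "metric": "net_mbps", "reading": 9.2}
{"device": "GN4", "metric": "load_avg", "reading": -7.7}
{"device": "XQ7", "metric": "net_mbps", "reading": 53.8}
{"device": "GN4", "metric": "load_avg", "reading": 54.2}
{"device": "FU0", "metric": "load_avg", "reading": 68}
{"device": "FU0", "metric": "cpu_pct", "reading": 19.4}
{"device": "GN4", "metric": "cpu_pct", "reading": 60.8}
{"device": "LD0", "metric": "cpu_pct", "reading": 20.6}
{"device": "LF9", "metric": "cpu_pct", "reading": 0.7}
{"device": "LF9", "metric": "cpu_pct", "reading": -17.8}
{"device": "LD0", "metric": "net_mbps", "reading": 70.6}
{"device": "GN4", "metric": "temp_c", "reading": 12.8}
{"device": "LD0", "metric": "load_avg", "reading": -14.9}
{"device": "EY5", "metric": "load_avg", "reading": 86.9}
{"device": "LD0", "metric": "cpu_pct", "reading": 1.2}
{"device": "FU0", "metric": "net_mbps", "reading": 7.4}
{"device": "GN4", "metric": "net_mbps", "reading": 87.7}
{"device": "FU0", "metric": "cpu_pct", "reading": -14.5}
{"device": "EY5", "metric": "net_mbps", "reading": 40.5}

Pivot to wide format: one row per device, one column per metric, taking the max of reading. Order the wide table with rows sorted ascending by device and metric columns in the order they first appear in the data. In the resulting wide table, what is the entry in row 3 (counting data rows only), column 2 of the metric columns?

With rows sorted ascending by device, row 3 is device=GN4. metric columns in first-appearance order: net_mbps, temp_c, load_avg, cpu_pct; column 2 is temp_c.
Long rows with device=GN4, metric=temp_c: max(0.5, -10.1, 12.8) = 12.8.

12.8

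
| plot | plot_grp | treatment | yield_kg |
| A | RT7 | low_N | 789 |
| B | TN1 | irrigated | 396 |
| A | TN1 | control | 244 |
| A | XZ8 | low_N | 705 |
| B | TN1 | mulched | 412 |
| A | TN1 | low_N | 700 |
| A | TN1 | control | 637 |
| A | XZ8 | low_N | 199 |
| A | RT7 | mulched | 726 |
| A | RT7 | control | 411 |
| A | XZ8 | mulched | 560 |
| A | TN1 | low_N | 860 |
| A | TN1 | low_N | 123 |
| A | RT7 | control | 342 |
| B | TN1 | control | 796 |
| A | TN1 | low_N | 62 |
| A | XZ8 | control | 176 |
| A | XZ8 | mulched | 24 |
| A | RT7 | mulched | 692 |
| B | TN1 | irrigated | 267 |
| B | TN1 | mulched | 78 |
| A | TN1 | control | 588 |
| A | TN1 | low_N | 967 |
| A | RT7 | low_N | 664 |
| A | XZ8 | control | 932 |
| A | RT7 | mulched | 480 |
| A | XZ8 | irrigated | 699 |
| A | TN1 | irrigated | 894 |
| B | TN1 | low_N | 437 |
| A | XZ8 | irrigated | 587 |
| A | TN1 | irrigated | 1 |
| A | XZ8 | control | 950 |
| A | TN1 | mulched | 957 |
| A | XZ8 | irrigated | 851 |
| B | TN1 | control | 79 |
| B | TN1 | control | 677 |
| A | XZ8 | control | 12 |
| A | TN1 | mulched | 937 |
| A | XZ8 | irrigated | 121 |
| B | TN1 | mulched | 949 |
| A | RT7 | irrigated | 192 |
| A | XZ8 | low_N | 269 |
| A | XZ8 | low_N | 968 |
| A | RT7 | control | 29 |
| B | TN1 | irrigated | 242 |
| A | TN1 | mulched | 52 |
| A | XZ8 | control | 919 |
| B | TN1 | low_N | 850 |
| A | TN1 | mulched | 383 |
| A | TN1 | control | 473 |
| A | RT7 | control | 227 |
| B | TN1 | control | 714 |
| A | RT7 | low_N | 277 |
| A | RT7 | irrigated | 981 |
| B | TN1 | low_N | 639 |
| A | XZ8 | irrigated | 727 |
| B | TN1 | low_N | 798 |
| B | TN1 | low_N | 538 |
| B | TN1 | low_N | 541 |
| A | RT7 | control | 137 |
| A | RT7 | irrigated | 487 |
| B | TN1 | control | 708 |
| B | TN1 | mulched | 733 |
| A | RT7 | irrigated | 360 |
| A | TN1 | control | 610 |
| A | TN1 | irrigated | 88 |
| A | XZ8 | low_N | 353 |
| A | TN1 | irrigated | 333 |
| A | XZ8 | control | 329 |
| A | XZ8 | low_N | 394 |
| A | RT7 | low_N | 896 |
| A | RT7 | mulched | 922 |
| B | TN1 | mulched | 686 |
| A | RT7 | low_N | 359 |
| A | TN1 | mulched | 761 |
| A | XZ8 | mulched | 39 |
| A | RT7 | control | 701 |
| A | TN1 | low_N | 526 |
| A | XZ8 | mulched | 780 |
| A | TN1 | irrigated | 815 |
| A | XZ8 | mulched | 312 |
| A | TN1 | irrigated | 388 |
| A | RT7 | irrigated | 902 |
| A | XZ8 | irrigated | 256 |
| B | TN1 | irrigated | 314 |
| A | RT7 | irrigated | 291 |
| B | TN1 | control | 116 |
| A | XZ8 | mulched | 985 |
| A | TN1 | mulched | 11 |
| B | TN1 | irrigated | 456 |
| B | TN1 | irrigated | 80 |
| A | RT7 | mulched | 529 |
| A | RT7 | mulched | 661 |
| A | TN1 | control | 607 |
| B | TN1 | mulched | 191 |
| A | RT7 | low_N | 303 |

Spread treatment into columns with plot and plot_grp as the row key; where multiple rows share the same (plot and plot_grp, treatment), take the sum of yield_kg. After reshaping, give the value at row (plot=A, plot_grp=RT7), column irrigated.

Rows with plot=A, plot_grp=RT7 and treatment=irrigated: yield_kg values are 192, 981, 487, 360, 902, 291.
192 + 981 + 487 + 360 + 902 + 291 = 3213.

3213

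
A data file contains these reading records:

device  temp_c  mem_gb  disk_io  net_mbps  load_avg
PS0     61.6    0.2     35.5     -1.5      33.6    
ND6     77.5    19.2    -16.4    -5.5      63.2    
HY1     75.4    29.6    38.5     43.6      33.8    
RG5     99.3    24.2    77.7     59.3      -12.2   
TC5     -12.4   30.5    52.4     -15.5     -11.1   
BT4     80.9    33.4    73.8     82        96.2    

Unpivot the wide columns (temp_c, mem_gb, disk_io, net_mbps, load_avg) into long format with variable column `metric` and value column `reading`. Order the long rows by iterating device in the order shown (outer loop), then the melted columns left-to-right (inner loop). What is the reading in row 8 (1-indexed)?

30 rows total (6 × 5). Row 8: index ⌊(8-1)/5⌋ = 1 into device → ND6; (8-1) mod 5 = 2 into the melted columns → disk_io.
So row 8 is (ND6, disk_io, -16.4); reading = -16.4.

-16.4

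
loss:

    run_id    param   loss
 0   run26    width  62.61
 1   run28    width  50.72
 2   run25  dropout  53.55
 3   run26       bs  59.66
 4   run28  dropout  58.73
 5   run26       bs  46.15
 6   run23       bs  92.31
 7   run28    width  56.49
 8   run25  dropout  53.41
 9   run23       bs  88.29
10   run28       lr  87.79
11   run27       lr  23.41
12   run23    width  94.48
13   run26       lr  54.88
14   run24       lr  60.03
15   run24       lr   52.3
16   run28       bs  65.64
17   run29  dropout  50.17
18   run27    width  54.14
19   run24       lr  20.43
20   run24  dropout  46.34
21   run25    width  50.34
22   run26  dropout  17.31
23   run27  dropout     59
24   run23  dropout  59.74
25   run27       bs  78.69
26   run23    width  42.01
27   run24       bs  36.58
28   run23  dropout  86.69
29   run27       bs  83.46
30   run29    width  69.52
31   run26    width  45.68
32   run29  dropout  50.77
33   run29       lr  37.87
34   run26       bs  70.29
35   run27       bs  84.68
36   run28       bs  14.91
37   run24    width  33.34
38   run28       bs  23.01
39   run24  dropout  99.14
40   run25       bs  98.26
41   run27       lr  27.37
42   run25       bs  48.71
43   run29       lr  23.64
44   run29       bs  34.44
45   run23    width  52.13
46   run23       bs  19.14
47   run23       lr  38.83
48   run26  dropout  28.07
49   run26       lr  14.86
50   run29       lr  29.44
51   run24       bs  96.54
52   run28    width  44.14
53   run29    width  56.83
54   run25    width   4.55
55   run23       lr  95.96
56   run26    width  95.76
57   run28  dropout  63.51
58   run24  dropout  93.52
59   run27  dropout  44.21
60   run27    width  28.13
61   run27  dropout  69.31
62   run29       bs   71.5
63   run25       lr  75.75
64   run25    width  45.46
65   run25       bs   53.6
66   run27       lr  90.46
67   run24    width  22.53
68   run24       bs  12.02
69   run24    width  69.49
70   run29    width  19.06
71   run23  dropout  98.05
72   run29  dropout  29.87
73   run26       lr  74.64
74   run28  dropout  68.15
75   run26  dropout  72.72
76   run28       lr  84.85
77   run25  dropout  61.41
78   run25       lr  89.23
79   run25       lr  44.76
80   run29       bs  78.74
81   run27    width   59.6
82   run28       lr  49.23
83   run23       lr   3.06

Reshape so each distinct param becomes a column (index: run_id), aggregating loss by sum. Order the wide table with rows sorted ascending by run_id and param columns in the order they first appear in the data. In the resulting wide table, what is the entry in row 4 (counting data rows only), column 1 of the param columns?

With rows sorted ascending by run_id, row 4 is run_id=run26. param columns in first-appearance order: width, dropout, bs, lr; column 1 is width.
Long rows with run_id=run26, param=width: 62.61 + 45.68 + 95.76 = 204.05.

204.05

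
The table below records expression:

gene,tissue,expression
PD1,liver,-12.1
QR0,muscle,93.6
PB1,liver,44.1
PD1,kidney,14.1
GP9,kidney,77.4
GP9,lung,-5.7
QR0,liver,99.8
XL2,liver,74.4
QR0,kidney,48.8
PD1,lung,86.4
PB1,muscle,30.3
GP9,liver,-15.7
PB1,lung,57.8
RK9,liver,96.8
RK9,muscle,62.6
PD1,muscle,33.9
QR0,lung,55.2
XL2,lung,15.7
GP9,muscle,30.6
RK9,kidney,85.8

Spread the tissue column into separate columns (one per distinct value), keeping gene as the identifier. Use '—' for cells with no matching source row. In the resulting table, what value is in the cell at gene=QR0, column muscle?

93.6

The long row with gene=QR0, tissue=muscle has expression=93.6.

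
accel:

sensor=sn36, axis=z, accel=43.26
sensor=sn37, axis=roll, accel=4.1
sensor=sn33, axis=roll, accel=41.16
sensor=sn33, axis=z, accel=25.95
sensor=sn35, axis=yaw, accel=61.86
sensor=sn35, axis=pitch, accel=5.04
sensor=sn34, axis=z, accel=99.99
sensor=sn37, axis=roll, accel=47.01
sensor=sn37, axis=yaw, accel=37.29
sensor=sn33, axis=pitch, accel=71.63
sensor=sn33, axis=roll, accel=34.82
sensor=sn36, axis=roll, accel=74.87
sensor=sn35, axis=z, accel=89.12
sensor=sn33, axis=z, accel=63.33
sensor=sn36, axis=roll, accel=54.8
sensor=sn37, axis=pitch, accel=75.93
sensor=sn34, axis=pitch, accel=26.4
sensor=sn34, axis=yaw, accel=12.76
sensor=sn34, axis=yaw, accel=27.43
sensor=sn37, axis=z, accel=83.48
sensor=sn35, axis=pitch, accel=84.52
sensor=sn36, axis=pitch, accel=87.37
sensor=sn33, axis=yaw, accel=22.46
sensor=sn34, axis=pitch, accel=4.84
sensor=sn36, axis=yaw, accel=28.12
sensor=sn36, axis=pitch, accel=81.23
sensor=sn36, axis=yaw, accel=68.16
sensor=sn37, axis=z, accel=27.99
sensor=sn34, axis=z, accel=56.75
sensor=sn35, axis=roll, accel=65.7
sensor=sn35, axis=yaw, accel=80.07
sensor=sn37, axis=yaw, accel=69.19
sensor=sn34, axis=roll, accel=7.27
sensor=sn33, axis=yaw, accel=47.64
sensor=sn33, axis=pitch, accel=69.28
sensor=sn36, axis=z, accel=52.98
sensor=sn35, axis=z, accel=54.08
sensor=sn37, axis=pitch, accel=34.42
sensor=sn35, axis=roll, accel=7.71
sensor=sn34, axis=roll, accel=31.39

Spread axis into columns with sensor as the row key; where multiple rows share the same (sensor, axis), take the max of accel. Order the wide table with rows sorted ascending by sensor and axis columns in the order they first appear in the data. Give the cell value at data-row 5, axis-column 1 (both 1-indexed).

83.48

With rows sorted ascending by sensor, row 5 is sensor=sn37. axis columns in first-appearance order: z, roll, yaw, pitch; column 1 is z.
Long rows with sensor=sn37, axis=z: max(83.48, 27.99) = 83.48.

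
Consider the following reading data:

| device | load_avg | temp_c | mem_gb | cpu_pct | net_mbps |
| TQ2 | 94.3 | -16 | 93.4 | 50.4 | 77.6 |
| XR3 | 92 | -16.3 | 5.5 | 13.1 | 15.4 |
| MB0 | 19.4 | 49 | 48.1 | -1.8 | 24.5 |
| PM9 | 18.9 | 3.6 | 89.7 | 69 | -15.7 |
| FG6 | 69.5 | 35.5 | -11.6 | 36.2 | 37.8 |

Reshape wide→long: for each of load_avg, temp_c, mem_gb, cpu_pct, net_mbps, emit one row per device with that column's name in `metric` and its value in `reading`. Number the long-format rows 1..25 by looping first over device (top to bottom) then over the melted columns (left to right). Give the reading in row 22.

35.5

25 rows total (5 × 5). Row 22: index ⌊(22-1)/5⌋ = 4 into device → FG6; (22-1) mod 5 = 1 into the melted columns → temp_c.
So row 22 is (FG6, temp_c, 35.5); reading = 35.5.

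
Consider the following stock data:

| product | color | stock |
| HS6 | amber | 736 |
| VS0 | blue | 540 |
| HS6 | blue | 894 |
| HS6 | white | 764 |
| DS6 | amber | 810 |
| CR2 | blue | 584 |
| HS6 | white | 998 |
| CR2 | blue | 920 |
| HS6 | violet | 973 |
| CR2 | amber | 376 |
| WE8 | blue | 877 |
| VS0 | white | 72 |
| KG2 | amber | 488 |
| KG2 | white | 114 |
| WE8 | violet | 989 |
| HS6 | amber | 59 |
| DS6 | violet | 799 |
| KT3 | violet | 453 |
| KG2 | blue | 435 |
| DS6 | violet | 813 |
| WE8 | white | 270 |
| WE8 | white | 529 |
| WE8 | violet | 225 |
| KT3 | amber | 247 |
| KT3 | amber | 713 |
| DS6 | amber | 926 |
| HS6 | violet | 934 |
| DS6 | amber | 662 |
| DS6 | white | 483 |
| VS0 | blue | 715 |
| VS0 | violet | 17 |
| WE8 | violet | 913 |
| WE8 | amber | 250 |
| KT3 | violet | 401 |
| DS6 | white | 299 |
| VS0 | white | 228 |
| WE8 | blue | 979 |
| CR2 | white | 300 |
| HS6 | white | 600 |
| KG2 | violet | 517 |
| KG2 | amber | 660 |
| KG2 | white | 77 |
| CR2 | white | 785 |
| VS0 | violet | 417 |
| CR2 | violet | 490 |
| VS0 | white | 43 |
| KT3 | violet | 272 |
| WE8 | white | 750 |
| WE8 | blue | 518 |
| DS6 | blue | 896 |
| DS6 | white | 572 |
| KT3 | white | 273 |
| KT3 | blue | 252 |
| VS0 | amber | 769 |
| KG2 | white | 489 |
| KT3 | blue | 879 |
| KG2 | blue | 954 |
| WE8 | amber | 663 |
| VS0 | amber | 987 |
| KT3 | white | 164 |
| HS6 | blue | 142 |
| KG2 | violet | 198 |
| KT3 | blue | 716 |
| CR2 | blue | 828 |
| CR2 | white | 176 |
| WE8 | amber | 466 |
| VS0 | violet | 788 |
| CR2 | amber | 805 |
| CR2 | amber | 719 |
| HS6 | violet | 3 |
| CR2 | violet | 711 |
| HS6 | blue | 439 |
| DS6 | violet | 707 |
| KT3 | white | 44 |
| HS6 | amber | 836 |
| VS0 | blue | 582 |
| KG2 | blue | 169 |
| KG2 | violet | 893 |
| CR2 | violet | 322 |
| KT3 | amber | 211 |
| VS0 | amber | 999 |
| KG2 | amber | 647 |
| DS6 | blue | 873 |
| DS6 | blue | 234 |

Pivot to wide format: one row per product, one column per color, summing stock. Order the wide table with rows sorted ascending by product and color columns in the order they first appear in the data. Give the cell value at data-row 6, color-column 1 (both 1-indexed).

2755

With rows sorted ascending by product, row 6 is product=VS0. color columns in first-appearance order: amber, blue, white, violet; column 1 is amber.
Long rows with product=VS0, color=amber: 769 + 987 + 999 = 2755.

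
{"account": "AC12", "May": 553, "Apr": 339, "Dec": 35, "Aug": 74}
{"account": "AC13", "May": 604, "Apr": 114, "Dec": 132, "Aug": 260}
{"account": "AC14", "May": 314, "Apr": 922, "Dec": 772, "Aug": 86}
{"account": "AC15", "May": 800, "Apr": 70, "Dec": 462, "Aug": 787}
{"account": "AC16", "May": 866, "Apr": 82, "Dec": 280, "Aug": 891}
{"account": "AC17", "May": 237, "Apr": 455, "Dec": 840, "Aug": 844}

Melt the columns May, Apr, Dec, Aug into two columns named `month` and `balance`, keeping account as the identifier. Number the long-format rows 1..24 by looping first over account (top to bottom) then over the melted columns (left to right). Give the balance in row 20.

891

24 rows total (6 × 4). Row 20: index ⌊(20-1)/4⌋ = 4 into account → AC16; (20-1) mod 4 = 3 into the melted columns → Aug.
So row 20 is (AC16, Aug, 891); balance = 891.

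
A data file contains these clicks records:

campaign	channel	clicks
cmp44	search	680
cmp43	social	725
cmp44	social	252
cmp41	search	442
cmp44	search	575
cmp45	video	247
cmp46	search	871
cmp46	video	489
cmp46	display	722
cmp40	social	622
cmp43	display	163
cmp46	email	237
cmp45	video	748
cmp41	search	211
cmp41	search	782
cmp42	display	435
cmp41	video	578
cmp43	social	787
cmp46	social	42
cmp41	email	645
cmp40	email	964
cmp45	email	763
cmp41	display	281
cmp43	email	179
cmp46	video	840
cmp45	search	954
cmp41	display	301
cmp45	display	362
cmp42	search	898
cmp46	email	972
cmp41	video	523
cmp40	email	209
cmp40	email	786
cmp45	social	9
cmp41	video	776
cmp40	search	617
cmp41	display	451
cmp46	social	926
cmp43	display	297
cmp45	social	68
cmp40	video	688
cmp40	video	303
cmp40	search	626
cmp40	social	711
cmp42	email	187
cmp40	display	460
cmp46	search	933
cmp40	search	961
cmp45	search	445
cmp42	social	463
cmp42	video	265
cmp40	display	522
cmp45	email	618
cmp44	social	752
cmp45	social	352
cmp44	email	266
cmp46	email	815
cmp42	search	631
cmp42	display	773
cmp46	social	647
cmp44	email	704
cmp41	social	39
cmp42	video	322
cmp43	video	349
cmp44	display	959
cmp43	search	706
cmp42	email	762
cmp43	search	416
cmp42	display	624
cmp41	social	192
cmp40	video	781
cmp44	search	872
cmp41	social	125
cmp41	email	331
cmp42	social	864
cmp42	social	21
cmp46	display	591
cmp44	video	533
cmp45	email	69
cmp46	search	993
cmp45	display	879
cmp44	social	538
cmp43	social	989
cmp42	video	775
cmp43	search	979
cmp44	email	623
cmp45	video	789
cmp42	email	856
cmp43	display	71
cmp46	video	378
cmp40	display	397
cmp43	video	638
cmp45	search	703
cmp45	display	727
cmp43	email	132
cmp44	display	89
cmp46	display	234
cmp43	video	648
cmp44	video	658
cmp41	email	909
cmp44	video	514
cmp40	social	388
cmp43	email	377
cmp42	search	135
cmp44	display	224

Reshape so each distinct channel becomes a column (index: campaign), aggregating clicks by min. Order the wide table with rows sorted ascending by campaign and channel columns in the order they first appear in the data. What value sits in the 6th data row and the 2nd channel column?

With rows sorted ascending by campaign, row 6 is campaign=cmp45. channel columns in first-appearance order: search, social, video, display, email; column 2 is social.
Long rows with campaign=cmp45, channel=social: min(9, 68, 352) = 9.

9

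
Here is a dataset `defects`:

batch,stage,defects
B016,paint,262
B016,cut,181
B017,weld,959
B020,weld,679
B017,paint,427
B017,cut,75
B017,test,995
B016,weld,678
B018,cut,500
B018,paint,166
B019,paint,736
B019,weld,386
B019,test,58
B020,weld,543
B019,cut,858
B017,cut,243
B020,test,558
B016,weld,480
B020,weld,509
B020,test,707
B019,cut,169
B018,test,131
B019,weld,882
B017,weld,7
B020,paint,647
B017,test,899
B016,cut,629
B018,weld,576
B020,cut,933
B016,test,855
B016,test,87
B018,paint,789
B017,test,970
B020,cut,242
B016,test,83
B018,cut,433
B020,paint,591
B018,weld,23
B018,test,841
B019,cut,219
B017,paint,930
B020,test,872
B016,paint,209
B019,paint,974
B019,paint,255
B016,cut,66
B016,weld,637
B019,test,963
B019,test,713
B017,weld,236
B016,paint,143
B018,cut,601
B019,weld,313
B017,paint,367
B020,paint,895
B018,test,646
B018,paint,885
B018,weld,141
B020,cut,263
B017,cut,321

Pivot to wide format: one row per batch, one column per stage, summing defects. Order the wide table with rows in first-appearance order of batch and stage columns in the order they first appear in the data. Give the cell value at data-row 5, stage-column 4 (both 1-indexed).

With rows in first-appearance order of batch, row 5 is batch=B019. stage columns in first-appearance order: paint, cut, weld, test; column 4 is test.
Long rows with batch=B019, stage=test: 58 + 963 + 713 = 1734.

1734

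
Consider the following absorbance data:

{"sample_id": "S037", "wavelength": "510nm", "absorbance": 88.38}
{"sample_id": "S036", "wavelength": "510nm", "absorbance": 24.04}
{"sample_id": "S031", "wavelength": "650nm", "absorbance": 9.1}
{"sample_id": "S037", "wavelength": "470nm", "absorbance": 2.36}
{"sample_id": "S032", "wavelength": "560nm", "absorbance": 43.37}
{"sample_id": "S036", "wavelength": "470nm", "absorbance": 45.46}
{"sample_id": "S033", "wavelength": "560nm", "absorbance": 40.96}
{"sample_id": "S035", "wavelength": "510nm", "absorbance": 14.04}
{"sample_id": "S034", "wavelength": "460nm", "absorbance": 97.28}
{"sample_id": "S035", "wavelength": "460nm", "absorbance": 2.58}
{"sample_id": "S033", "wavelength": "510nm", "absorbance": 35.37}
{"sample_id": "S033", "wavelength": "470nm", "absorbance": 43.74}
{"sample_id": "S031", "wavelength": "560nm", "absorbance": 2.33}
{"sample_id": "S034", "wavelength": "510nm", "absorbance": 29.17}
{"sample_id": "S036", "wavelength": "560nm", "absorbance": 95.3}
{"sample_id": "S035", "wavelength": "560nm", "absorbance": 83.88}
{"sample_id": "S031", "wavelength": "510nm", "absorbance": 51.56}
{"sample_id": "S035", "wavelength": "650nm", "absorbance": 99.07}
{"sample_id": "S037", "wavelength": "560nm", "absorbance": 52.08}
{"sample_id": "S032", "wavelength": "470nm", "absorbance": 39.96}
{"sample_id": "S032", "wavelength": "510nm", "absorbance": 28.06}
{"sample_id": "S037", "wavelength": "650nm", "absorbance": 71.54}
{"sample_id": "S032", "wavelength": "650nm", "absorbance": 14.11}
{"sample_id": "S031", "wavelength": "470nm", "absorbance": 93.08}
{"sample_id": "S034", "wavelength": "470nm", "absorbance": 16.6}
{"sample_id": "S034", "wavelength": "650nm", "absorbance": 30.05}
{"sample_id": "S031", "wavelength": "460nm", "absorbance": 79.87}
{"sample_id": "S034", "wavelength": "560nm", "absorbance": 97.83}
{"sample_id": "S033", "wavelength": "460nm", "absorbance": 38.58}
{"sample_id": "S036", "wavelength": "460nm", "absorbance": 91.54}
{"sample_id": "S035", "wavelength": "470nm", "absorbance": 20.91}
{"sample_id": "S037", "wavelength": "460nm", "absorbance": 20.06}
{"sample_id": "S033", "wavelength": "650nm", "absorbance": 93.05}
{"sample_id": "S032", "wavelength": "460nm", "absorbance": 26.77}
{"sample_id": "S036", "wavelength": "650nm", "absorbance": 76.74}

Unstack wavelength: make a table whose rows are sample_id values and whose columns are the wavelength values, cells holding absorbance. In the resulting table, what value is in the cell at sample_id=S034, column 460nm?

Wide layout: rows indexed by sample_id, columns are the 5 distinct wavelength values (510nm, 650nm, 470nm, 560nm, 460nm).
Cell (sample_id=S034, wavelength=460nm) draws from the long row where sample_id=S034 and wavelength=460nm, which has absorbance=97.28.

97.28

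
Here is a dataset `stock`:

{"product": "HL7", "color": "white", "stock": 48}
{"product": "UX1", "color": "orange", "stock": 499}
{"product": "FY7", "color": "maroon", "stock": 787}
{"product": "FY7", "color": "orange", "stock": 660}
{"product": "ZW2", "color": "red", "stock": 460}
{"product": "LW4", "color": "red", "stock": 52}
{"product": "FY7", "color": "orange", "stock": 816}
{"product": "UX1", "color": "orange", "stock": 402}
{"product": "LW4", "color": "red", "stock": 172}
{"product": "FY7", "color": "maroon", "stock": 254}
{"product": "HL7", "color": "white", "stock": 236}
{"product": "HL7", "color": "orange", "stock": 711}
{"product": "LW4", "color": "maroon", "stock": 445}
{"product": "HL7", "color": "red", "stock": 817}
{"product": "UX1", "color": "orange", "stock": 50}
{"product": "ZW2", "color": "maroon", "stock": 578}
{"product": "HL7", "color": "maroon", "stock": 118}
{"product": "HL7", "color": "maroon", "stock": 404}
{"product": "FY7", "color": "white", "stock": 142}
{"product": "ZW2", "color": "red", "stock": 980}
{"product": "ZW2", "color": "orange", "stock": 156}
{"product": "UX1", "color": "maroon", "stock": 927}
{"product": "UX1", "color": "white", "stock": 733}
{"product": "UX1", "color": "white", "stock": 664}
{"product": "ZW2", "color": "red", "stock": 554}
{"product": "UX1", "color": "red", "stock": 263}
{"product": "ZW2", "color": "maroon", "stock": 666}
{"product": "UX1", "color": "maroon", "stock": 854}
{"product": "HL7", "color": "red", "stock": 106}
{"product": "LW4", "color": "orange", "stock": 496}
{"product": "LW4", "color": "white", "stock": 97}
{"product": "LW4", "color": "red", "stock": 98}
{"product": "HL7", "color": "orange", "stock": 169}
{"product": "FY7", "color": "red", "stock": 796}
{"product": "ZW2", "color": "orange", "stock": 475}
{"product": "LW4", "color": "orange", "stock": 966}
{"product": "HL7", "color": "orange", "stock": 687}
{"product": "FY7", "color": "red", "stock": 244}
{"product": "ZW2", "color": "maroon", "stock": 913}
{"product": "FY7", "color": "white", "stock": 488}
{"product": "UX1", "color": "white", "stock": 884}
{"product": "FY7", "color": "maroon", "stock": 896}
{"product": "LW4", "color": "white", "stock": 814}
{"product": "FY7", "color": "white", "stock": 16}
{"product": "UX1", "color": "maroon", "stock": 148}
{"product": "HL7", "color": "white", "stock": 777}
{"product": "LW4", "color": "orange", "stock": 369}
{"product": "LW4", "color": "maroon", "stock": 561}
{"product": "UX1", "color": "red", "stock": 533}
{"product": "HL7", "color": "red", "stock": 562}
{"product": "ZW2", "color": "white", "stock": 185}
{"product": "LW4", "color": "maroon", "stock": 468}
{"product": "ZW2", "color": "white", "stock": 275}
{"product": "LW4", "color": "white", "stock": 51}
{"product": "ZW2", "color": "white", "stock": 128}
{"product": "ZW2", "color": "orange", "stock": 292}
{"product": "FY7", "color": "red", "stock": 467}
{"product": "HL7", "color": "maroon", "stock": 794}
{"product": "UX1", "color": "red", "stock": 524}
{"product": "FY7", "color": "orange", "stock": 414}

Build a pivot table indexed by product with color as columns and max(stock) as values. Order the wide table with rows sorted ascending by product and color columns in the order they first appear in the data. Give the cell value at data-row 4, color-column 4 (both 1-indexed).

533

With rows sorted ascending by product, row 4 is product=UX1. color columns in first-appearance order: white, orange, maroon, red; column 4 is red.
Long rows with product=UX1, color=red: max(263, 533, 524) = 533.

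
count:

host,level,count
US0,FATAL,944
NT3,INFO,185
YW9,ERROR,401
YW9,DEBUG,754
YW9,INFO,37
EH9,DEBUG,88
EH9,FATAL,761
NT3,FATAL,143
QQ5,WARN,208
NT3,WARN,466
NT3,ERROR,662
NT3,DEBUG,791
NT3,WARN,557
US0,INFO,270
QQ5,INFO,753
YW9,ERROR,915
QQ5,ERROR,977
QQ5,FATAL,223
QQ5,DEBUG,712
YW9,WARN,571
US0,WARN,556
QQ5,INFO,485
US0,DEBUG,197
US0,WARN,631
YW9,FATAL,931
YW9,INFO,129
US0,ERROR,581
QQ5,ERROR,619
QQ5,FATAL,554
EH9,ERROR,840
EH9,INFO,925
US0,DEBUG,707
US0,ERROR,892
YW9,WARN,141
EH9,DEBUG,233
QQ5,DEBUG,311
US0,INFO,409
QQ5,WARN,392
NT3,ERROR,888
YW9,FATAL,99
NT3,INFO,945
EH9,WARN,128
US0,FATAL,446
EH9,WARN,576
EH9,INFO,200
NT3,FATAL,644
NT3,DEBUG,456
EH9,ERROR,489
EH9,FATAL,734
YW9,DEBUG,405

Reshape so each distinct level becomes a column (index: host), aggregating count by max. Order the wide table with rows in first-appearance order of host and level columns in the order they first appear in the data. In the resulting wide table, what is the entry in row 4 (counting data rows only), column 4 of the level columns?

233

With rows in first-appearance order of host, row 4 is host=EH9. level columns in first-appearance order: FATAL, INFO, ERROR, DEBUG, WARN; column 4 is DEBUG.
Long rows with host=EH9, level=DEBUG: max(88, 233) = 233.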